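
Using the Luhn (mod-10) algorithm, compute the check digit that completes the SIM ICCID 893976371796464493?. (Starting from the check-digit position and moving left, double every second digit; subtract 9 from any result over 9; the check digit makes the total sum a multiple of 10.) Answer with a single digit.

Partial digits right→left: 3 9 4 4 6 4 6 9 7 1 7 3 6 7 9 3 9 8
Double every second digit counting from the check-digit position (so the 1st, 3rd, 5th, ... of the partial from the right).
  doubled (with −9 where >9): 6 8 3 3 5 5 3 9 9 → sum 51
  kept as-is: 9 4 4 9 1 3 7 3 8 → sum 48
Total = 51 + 48 = 99.
Check digit = (10 − (99 mod 10)) mod 10 = 1.

1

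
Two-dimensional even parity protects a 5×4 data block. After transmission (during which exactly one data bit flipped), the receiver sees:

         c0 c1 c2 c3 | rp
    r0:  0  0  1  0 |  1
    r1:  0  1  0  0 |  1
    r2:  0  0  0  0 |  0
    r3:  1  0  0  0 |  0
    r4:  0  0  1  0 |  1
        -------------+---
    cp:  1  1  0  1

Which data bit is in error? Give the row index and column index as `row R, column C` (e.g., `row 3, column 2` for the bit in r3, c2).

Recompute each row's even parity and compare to rp:
  r0: data parity 1, sent rp 1 → ok
  r1: data parity 1, sent rp 1 → ok
  r2: data parity 0, sent rp 0 → ok
  r3: data parity 1, sent rp 0 → mismatch
  r4: data parity 1, sent rp 1 → ok
Recompute each column's even parity and compare to cp:
  c0: data parity 1, sent cp 1 → ok
  c1: data parity 1, sent cp 1 → ok
  c2: data parity 0, sent cp 0 → ok
  c3: data parity 0, sent cp 1 → mismatch
Exactly one row (r3) and one column (c3) fail → the flipped bit is at their intersection.

row 3, column 3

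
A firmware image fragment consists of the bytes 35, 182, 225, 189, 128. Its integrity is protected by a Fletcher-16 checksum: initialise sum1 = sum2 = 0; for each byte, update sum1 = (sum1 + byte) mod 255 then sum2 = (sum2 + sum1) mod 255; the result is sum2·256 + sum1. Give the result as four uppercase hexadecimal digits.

2CF9

Running sums (mod 255):
  after byte 0 (35): sum1=35, sum2=35
  after byte 1 (182): sum1=217, sum2=252
  after byte 2 (225): sum1=187, sum2=184
  after byte 3 (189): sum1=121, sum2=50
  after byte 4 (128): sum1=249, sum2=44
Checksum = sum2·256 + sum1 = 44·256 + 249 = 11513 = 0x2CF9.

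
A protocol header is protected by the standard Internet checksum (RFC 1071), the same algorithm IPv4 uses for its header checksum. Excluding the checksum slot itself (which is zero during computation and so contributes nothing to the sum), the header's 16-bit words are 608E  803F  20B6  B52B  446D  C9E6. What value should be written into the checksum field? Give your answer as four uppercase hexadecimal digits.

3AFC

One's-complement addition (fold any carry out of bit 15 back into bit 0):
  0x608E + 0x803F = 0x0E0CD
  0xE0CD + 0x20B6 = 0x10183 → wrap carry → 0x0184
  0x0184 + 0xB52B = 0x0B6AF
  0xB6AF + 0x446D = 0x0FB1C
  0xFB1C + 0xC9E6 = 0x1C502 → wrap carry → 0xC503
One's-complement sum = 0xC503.
Checksum = ~0xC503 & 0xFFFF = 0x3AFC.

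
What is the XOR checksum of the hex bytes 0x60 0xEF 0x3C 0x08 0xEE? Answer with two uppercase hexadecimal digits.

55

XOR the bytes together:
  start with 0x60
  0x60 ⊕ 0xEF = 0x8F
  0x8F ⊕ 0x3C = 0xB3
  0xB3 ⊕ 0x08 = 0xBB
  0xBB ⊕ 0xEE = 0x55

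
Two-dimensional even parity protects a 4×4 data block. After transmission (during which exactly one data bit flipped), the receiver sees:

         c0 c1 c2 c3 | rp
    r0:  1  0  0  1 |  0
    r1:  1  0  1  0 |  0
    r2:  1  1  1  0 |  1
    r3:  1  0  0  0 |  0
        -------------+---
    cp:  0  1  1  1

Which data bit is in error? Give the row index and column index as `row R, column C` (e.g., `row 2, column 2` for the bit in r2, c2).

row 3, column 2

Recompute each row's even parity and compare to rp:
  r0: data parity 0, sent rp 0 → ok
  r1: data parity 0, sent rp 0 → ok
  r2: data parity 1, sent rp 1 → ok
  r3: data parity 1, sent rp 0 → mismatch
Recompute each column's even parity and compare to cp:
  c0: data parity 0, sent cp 0 → ok
  c1: data parity 1, sent cp 1 → ok
  c2: data parity 0, sent cp 1 → mismatch
  c3: data parity 1, sent cp 1 → ok
Exactly one row (r3) and one column (c2) fail → the flipped bit is at their intersection.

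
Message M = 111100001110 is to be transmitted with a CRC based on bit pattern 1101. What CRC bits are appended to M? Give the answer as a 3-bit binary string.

Append 3 zeros: 111100001110000. Divide by 1101 (XOR where the leading bit is 1):
  pos 0: 1111 XOR 1101 = 0010
  pos 2: 1000 XOR 1101 = 0101
  pos 3: 1010 XOR 1101 = 0111
  pos 4: 1110 XOR 1101 = 0011
  pos 6: 1111 XOR 1101 = 0010
  pos 8: 1010 XOR 1101 = 0111
  pos 9: 1110 XOR 1101 = 0011
  pos 11: 1100 XOR 1101 = 0001
Remainder (last 3 bits) = 001. This is the CRC / FCS.

001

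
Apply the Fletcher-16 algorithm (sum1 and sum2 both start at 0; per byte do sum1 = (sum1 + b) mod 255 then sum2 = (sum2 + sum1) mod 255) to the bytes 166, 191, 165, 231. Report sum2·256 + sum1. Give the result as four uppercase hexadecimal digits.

0DF3

Running sums (mod 255):
  after byte 0 (166): sum1=166, sum2=166
  after byte 1 (191): sum1=102, sum2=13
  after byte 2 (165): sum1=12, sum2=25
  after byte 3 (231): sum1=243, sum2=13
Checksum = sum2·256 + sum1 = 13·256 + 243 = 3571 = 0x0DF3.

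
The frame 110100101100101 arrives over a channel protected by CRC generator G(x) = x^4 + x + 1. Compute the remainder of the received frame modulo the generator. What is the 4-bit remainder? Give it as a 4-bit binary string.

Modulo-2 division of 110100101100101 by 10011:
  pos 0: 11010 XOR 10011 = 01001
  pos 1: 10010 XOR 10011 = 00001
  pos 5: 11011 XOR 10011 = 01000
  pos 6: 10000 XOR 10011 = 00011
  pos 9: 11010 XOR 10011 = 01001
  pos 10: 10011 XOR 10011 = 00000
Remainder = 0000 (zero — the frame passes the CRC check).

0000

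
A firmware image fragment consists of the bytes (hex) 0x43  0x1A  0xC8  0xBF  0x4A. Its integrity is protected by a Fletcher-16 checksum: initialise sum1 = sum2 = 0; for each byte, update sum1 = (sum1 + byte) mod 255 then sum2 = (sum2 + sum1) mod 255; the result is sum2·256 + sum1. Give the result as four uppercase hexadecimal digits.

Running sums (mod 255):
  after byte 0 (0x43): sum1=67, sum2=67
  after byte 1 (0x1A): sum1=93, sum2=160
  after byte 2 (0xC8): sum1=38, sum2=198
  after byte 3 (0xBF): sum1=229, sum2=172
  after byte 4 (0x4A): sum1=48, sum2=220
Checksum = sum2·256 + sum1 = 220·256 + 48 = 56368 = 0xDC30.

DC30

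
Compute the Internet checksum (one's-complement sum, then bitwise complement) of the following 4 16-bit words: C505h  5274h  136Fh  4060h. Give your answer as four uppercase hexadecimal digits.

One's-complement addition (fold any carry out of bit 15 back into bit 0):
  0xC505 + 0x5274 = 0x11779 → wrap carry → 0x177A
  0x177A + 0x136F = 0x02AE9
  0x2AE9 + 0x4060 = 0x06B49
One's-complement sum = 0x6B49.
Checksum = ~0x6B49 & 0xFFFF = 0x94B6.

94B6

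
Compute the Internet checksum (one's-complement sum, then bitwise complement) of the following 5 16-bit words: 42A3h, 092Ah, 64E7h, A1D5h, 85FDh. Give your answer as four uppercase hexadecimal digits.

2778

One's-complement addition (fold any carry out of bit 15 back into bit 0):
  0x42A3 + 0x092A = 0x04BCD
  0x4BCD + 0x64E7 = 0x0B0B4
  0xB0B4 + 0xA1D5 = 0x15289 → wrap carry → 0x528A
  0x528A + 0x85FD = 0x0D887
One's-complement sum = 0xD887.
Checksum = ~0xD887 & 0xFFFF = 0x2778.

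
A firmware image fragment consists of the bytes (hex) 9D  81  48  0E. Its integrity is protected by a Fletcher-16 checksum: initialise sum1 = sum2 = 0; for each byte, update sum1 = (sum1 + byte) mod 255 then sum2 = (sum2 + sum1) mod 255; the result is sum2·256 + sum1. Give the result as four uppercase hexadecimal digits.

9975

Running sums (mod 255):
  after byte 0 (9D): sum1=157, sum2=157
  after byte 1 (81): sum1=31, sum2=188
  after byte 2 (48): sum1=103, sum2=36
  after byte 3 (0E): sum1=117, sum2=153
Checksum = sum2·256 + sum1 = 153·256 + 117 = 39285 = 0x9975.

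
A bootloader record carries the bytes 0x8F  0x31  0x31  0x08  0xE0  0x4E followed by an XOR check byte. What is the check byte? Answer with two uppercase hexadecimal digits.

XOR the bytes together:
  start with 0x8F
  0x8F ⊕ 0x31 = 0xBE
  0xBE ⊕ 0x31 = 0x8F
  0x8F ⊕ 0x08 = 0x87
  0x87 ⊕ 0xE0 = 0x67
  0x67 ⊕ 0x4E = 0x29

29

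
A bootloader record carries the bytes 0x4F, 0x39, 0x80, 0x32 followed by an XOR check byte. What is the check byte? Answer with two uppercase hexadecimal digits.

C4

XOR the bytes together:
  start with 0x4F
  0x4F ⊕ 0x39 = 0x76
  0x76 ⊕ 0x80 = 0xF6
  0xF6 ⊕ 0x32 = 0xC4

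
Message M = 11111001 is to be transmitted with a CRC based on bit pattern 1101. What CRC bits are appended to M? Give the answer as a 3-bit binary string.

001

Append 3 zeros: 11111001000. Divide by 1101 (XOR where the leading bit is 1):
  pos 0: 1111 XOR 1101 = 0010
  pos 2: 1010 XOR 1101 = 0111
  pos 3: 1110 XOR 1101 = 0011
  pos 5: 1110 XOR 1101 = 0011
  pos 7: 1100 XOR 1101 = 0001
Remainder (last 3 bits) = 001. This is the CRC / FCS.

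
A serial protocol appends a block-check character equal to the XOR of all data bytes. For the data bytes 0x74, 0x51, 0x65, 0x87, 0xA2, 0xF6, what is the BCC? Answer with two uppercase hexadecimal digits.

XOR the bytes together:
  start with 0x74
  0x74 ⊕ 0x51 = 0x25
  0x25 ⊕ 0x65 = 0x40
  0x40 ⊕ 0x87 = 0xC7
  0xC7 ⊕ 0xA2 = 0x65
  0x65 ⊕ 0xF6 = 0x93

93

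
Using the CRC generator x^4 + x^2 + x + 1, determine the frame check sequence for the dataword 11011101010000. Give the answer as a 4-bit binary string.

0010

Append 4 zeros: 110111010100000000. Divide by 10111 (XOR where the leading bit is 1):
  pos 0: 11011 XOR 10111 = 01100
  pos 1: 11001 XOR 10111 = 01110
  pos 2: 11100 XOR 10111 = 01011
  pos 3: 10111 XOR 10111 = 00000
  pos 9: 10000 XOR 10111 = 00111
  pos 11: 11100 XOR 10111 = 01011
  pos 12: 10110 XOR 10111 = 00001
Remainder (last 4 bits) = 0010. This is the CRC / FCS.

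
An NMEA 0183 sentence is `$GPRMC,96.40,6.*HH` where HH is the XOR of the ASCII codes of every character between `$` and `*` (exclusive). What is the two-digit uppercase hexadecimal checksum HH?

76

XOR the ASCII codes of the payload characters:
  'G' = 0x47 → acc = 0x47
  'P' = 0x50 → acc = 0x17
  'R' = 0x52 → acc = 0x45
  'M' = 0x4D → acc = 0x08
  'C' = 0x43 → acc = 0x4B
  ',' = 0x2C → acc = 0x67
  '9' = 0x39 → acc = 0x5E
  '6' = 0x36 → acc = 0x68
  '.' = 0x2E → acc = 0x46
  '4' = 0x34 → acc = 0x72
  '0' = 0x30 → acc = 0x42
  ',' = 0x2C → acc = 0x6E
  '6' = 0x36 → acc = 0x58
  '.' = 0x2E → acc = 0x76
Checksum = 0x76.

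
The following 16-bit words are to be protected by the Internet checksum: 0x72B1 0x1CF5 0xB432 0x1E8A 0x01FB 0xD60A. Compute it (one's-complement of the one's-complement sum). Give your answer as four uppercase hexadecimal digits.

C596

One's-complement addition (fold any carry out of bit 15 back into bit 0):
  0x72B1 + 0x1CF5 = 0x08FA6
  0x8FA6 + 0xB432 = 0x143D8 → wrap carry → 0x43D9
  0x43D9 + 0x1E8A = 0x06263
  0x6263 + 0x01FB = 0x0645E
  0x645E + 0xD60A = 0x13A68 → wrap carry → 0x3A69
One's-complement sum = 0x3A69.
Checksum = ~0x3A69 & 0xFFFF = 0xC596.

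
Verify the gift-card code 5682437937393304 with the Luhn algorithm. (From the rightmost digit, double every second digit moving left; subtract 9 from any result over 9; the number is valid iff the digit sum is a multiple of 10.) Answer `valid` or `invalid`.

From the right, keep odd positions and double even positions (subtract 9 from any doubled value over 9):
  doubled (positions 2,4,...): 0 6 6 6 5 8 7 1 → sum 39
  kept (positions 1,3,...): 4 3 9 7 9 3 2 6 → sum 43
Total = 82.
82 mod 10 = 2, so the number is invalid.

invalid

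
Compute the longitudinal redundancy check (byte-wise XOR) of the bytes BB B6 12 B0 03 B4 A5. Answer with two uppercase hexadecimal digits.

XOR the bytes together:
  start with 0xBB
  0xBB ⊕ 0xB6 = 0x0D
  0x0D ⊕ 0x12 = 0x1F
  0x1F ⊕ 0xB0 = 0xAF
  0xAF ⊕ 0x03 = 0xAC
  0xAC ⊕ 0xB4 = 0x18
  0x18 ⊕ 0xA5 = 0xBD

BD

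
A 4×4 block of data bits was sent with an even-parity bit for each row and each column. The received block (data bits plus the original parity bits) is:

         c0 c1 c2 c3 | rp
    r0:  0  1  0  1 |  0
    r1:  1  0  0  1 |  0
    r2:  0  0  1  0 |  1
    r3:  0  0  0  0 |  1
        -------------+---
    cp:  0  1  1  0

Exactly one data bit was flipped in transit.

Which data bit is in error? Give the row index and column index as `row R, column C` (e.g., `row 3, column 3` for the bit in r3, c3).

Recompute each row's even parity and compare to rp:
  r0: data parity 0, sent rp 0 → ok
  r1: data parity 0, sent rp 0 → ok
  r2: data parity 1, sent rp 1 → ok
  r3: data parity 0, sent rp 1 → mismatch
Recompute each column's even parity and compare to cp:
  c0: data parity 1, sent cp 0 → mismatch
  c1: data parity 1, sent cp 1 → ok
  c2: data parity 1, sent cp 1 → ok
  c3: data parity 0, sent cp 0 → ok
Exactly one row (r3) and one column (c0) fail → the flipped bit is at their intersection.

row 3, column 0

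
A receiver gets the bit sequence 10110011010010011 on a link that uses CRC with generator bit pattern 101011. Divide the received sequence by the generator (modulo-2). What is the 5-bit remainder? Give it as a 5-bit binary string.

Modulo-2 division of 10110011010010011 by 101011:
  pos 0: 101100 XOR 101011 = 000111
  pos 3: 111110 XOR 101011 = 010101
  pos 4: 101011 XOR 101011 = 000000
Remainder = 10011 (nonzero — an error is detected).

10011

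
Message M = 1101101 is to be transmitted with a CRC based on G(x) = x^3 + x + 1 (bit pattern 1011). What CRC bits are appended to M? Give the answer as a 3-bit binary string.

111

Append 3 zeros: 1101101000. Divide by 1011 (XOR where the leading bit is 1):
  pos 0: 1101 XOR 1011 = 0110
  pos 1: 1101 XOR 1011 = 0110
  pos 2: 1100 XOR 1011 = 0111
  pos 3: 1111 XOR 1011 = 0100
  pos 4: 1000 XOR 1011 = 0011
  pos 6: 1100 XOR 1011 = 0111
Remainder (last 3 bits) = 111. This is the CRC / FCS.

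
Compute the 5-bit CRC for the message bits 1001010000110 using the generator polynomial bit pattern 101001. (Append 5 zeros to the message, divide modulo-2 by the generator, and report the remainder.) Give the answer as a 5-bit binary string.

Append 5 zeros: 100101000011000000. Divide by 101001 (XOR where the leading bit is 1):
  pos 0: 100101 XOR 101001 = 001100
  pos 2: 110000 XOR 101001 = 011001
  pos 3: 110010 XOR 101001 = 011011
  pos 4: 110110 XOR 101001 = 011111
  pos 5: 111111 XOR 101001 = 010110
  pos 6: 101101 XOR 101001 = 000100
  pos 9: 100000 XOR 101001 = 001001
  pos 11: 100100 XOR 101001 = 001101
Remainder (last 5 bits) = 11010. This is the CRC / FCS.

11010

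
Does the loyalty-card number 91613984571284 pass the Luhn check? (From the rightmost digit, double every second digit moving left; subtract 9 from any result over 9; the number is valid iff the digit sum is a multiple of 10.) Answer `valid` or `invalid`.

invalid

From the right, keep odd positions and double even positions (subtract 9 from any doubled value over 9):
  doubled (positions 2,4,...): 7 2 1 7 6 3 9 → sum 35
  kept (positions 1,3,...): 4 2 7 4 9 1 1 → sum 28
Total = 63.
63 mod 10 = 3, so the number is invalid.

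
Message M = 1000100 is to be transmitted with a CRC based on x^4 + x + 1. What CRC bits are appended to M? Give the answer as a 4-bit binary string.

1011

Append 4 zeros: 10001000000. Divide by 10011 (XOR where the leading bit is 1):
  pos 0: 10001 XOR 10011 = 00010
  pos 3: 10000 XOR 10011 = 00011
  pos 6: 11000 XOR 10011 = 01011
Remainder (last 4 bits) = 1011. This is the CRC / FCS.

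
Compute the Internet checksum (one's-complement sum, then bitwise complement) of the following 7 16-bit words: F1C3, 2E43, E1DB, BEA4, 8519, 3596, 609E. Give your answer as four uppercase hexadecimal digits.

242A

One's-complement addition (fold any carry out of bit 15 back into bit 0):
  0xF1C3 + 0x2E43 = 0x12006 → wrap carry → 0x2007
  0x2007 + 0xE1DB = 0x101E2 → wrap carry → 0x01E3
  0x01E3 + 0xBEA4 = 0x0C087
  0xC087 + 0x8519 = 0x145A0 → wrap carry → 0x45A1
  0x45A1 + 0x3596 = 0x07B37
  0x7B37 + 0x609E = 0x0DBD5
One's-complement sum = 0xDBD5.
Checksum = ~0xDBD5 & 0xFFFF = 0x242A.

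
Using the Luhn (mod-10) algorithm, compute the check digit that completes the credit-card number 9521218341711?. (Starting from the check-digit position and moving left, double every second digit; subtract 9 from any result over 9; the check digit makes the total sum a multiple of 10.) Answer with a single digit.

9

Partial digits right→left: 1 1 7 1 4 3 8 1 2 1 2 5 9
Double every second digit counting from the check-digit position (so the 1st, 3rd, 5th, ... of the partial from the right).
  doubled (with −9 where >9): 2 5 8 7 4 4 9 → sum 39
  kept as-is: 1 1 3 1 1 5 → sum 12
Total = 39 + 12 = 51.
Check digit = (10 − (51 mod 10)) mod 10 = 9.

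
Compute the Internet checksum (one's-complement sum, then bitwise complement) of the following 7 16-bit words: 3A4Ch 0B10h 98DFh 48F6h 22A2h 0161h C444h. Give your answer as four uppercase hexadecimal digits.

F085

One's-complement addition (fold any carry out of bit 15 back into bit 0):
  0x3A4C + 0x0B10 = 0x0455C
  0x455C + 0x98DF = 0x0DE3B
  0xDE3B + 0x48F6 = 0x12731 → wrap carry → 0x2732
  0x2732 + 0x22A2 = 0x049D4
  0x49D4 + 0x0161 = 0x04B35
  0x4B35 + 0xC444 = 0x10F79 → wrap carry → 0x0F7A
One's-complement sum = 0x0F7A.
Checksum = ~0x0F7A & 0xFFFF = 0xF085.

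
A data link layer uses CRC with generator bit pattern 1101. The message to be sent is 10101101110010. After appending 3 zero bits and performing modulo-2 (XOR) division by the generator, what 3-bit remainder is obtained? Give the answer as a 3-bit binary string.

Append 3 zeros: 10101101110010000. Divide by 1101 (XOR where the leading bit is 1):
  pos 0: 1010 XOR 1101 = 0111
  pos 1: 1111 XOR 1101 = 0010
  pos 3: 1010 XOR 1101 = 0111
  pos 4: 1111 XOR 1101 = 0010
  pos 6: 1011 XOR 1101 = 0110
  pos 7: 1100 XOR 1101 = 0001
  pos 10: 1010 XOR 1101 = 0111
  pos 11: 1110 XOR 1101 = 0011
  pos 13: 1100 XOR 1101 = 0001
Remainder (last 3 bits) = 001. This is the CRC / FCS.

001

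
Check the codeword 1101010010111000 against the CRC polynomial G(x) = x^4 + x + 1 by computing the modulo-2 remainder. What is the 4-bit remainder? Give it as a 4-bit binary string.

0110

Modulo-2 division of 1101010010111000 by 10011:
  pos 0: 11010 XOR 10011 = 01001
  pos 1: 10011 XOR 10011 = 00000
  pos 8: 10111 XOR 10011 = 00100
  pos 10: 10000 XOR 10011 = 00011
Remainder = 0110 (nonzero — an error is detected).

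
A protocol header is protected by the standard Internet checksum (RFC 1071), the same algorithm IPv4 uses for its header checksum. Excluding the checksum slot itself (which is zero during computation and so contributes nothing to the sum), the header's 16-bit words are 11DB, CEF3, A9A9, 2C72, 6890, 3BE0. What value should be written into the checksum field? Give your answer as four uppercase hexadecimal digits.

One's-complement addition (fold any carry out of bit 15 back into bit 0):
  0x11DB + 0xCEF3 = 0x0E0CE
  0xE0CE + 0xA9A9 = 0x18A77 → wrap carry → 0x8A78
  0x8A78 + 0x2C72 = 0x0B6EA
  0xB6EA + 0x6890 = 0x11F7A → wrap carry → 0x1F7B
  0x1F7B + 0x3BE0 = 0x05B5B
One's-complement sum = 0x5B5B.
Checksum = ~0x5B5B & 0xFFFF = 0xA4A4.

A4A4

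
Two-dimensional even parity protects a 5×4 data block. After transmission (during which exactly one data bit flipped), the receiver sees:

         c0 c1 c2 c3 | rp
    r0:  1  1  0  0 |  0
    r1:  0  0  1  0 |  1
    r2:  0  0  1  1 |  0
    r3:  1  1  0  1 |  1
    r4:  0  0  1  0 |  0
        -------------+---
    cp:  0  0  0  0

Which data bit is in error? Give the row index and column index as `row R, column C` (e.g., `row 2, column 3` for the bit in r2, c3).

Recompute each row's even parity and compare to rp:
  r0: data parity 0, sent rp 0 → ok
  r1: data parity 1, sent rp 1 → ok
  r2: data parity 0, sent rp 0 → ok
  r3: data parity 1, sent rp 1 → ok
  r4: data parity 1, sent rp 0 → mismatch
Recompute each column's even parity and compare to cp:
  c0: data parity 0, sent cp 0 → ok
  c1: data parity 0, sent cp 0 → ok
  c2: data parity 1, sent cp 0 → mismatch
  c3: data parity 0, sent cp 0 → ok
Exactly one row (r4) and one column (c2) fail → the flipped bit is at their intersection.

row 4, column 2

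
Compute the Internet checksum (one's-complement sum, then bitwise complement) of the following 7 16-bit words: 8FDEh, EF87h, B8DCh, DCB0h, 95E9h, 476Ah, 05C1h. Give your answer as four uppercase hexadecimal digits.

One's-complement addition (fold any carry out of bit 15 back into bit 0):
  0x8FDE + 0xEF87 = 0x17F65 → wrap carry → 0x7F66
  0x7F66 + 0xB8DC = 0x13842 → wrap carry → 0x3843
  0x3843 + 0xDCB0 = 0x114F3 → wrap carry → 0x14F4
  0x14F4 + 0x95E9 = 0x0AADD
  0xAADD + 0x476A = 0x0F247
  0xF247 + 0x05C1 = 0x0F808
One's-complement sum = 0xF808.
Checksum = ~0xF808 & 0xFFFF = 0x07F7.

07F7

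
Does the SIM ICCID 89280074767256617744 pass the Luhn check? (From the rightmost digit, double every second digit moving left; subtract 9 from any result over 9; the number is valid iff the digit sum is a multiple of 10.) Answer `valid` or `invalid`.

valid

From the right, keep odd positions and double even positions (subtract 9 from any doubled value over 9):
  doubled (positions 2,4,...): 8 5 3 1 5 5 5 0 4 7 → sum 43
  kept (positions 1,3,...): 4 7 1 6 2 6 4 0 8 9 → sum 47
Total = 90.
90 mod 10 = 0, so the number is valid.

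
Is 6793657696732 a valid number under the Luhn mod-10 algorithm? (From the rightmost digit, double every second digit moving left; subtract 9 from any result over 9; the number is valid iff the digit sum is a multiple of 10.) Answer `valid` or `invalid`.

valid

From the right, keep odd positions and double even positions (subtract 9 from any doubled value over 9):
  doubled (positions 2,4,...): 6 3 3 1 6 5 → sum 24
  kept (positions 1,3,...): 2 7 9 7 6 9 6 → sum 46
Total = 70.
70 mod 10 = 0, so the number is valid.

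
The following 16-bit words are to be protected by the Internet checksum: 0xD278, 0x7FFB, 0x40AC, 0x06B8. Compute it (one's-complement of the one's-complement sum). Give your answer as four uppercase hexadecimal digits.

One's-complement addition (fold any carry out of bit 15 back into bit 0):
  0xD278 + 0x7FFB = 0x15273 → wrap carry → 0x5274
  0x5274 + 0x40AC = 0x09320
  0x9320 + 0x06B8 = 0x099D8
One's-complement sum = 0x99D8.
Checksum = ~0x99D8 & 0xFFFF = 0x6627.

6627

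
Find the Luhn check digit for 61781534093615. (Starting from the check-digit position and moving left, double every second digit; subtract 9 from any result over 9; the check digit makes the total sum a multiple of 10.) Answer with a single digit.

Partial digits right→left: 5 1 6 3 9 0 4 3 5 1 8 7 1 6
Double every second digit counting from the check-digit position (so the 1st, 3rd, 5th, ... of the partial from the right).
  doubled (with −9 where >9): 1 3 9 8 1 7 2 → sum 31
  kept as-is: 1 3 0 3 1 7 6 → sum 21
Total = 31 + 21 = 52.
Check digit = (10 − (52 mod 10)) mod 10 = 8.

8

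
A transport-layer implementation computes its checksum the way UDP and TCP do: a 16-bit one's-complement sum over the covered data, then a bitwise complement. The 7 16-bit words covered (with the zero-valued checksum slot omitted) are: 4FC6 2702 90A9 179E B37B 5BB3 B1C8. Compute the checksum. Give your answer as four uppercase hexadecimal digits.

One's-complement addition (fold any carry out of bit 15 back into bit 0):
  0x4FC6 + 0x2702 = 0x076C8
  0x76C8 + 0x90A9 = 0x10771 → wrap carry → 0x0772
  0x0772 + 0x179E = 0x01F10
  0x1F10 + 0xB37B = 0x0D28B
  0xD28B + 0x5BB3 = 0x12E3E → wrap carry → 0x2E3F
  0x2E3F + 0xB1C8 = 0x0E007
One's-complement sum = 0xE007.
Checksum = ~0xE007 & 0xFFFF = 0x1FF8.

1FF8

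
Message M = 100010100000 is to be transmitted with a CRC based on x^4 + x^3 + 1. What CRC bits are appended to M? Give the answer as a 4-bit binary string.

1001

Append 4 zeros: 1000101000000000. Divide by 11001 (XOR where the leading bit is 1):
  pos 0: 10001 XOR 11001 = 01000
  pos 1: 10000 XOR 11001 = 01001
  pos 2: 10011 XOR 11001 = 01010
  pos 3: 10100 XOR 11001 = 01101
  pos 4: 11010 XOR 11001 = 00011
  pos 7: 11000 XOR 11001 = 00001
  pos 11: 10000 XOR 11001 = 01001
Remainder (last 4 bits) = 1001. This is the CRC / FCS.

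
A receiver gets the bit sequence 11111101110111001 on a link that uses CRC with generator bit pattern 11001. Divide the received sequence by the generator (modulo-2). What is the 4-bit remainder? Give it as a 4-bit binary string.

0000

Modulo-2 division of 11111101110111001 by 11001:
  pos 0: 11111 XOR 11001 = 00110
  pos 2: 11010 XOR 11001 = 00011
  pos 5: 11111 XOR 11001 = 00110
  pos 7: 11001 XOR 11001 = 00000
  pos 12: 11001 XOR 11001 = 00000
Remainder = 0000 (zero — the frame passes the CRC check).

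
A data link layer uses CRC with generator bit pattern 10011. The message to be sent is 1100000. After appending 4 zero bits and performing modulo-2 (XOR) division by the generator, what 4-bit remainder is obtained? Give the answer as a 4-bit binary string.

1101

Append 4 zeros: 11000000000. Divide by 10011 (XOR where the leading bit is 1):
  pos 0: 11000 XOR 10011 = 01011
  pos 1: 10110 XOR 10011 = 00101
  pos 3: 10100 XOR 10011 = 00111
  pos 5: 11100 XOR 10011 = 01111
  pos 6: 11110 XOR 10011 = 01101
Remainder (last 4 bits) = 1101. This is the CRC / FCS.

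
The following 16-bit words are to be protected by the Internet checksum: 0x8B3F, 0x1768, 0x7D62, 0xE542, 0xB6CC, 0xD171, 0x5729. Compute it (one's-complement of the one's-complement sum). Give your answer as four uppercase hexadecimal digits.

One's-complement addition (fold any carry out of bit 15 back into bit 0):
  0x8B3F + 0x1768 = 0x0A2A7
  0xA2A7 + 0x7D62 = 0x12009 → wrap carry → 0x200A
  0x200A + 0xE542 = 0x1054C → wrap carry → 0x054D
  0x054D + 0xB6CC = 0x0BC19
  0xBC19 + 0xD171 = 0x18D8A → wrap carry → 0x8D8B
  0x8D8B + 0x5729 = 0x0E4B4
One's-complement sum = 0xE4B4.
Checksum = ~0xE4B4 & 0xFFFF = 0x1B4B.

1B4B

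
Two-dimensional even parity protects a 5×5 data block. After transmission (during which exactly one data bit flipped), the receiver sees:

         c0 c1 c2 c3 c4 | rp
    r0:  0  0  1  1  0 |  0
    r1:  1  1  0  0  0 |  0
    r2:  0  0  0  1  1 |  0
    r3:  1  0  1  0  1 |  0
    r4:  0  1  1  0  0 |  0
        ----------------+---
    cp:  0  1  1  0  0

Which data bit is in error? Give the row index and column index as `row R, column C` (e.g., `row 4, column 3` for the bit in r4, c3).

row 3, column 1

Recompute each row's even parity and compare to rp:
  r0: data parity 0, sent rp 0 → ok
  r1: data parity 0, sent rp 0 → ok
  r2: data parity 0, sent rp 0 → ok
  r3: data parity 1, sent rp 0 → mismatch
  r4: data parity 0, sent rp 0 → ok
Recompute each column's even parity and compare to cp:
  c0: data parity 0, sent cp 0 → ok
  c1: data parity 0, sent cp 1 → mismatch
  c2: data parity 1, sent cp 1 → ok
  c3: data parity 0, sent cp 0 → ok
  c4: data parity 0, sent cp 0 → ok
Exactly one row (r3) and one column (c1) fail → the flipped bit is at their intersection.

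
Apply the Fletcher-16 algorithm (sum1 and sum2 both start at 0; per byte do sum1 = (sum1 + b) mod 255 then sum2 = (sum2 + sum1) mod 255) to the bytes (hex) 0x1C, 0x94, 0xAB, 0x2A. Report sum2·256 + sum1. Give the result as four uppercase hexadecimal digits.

AF86

Running sums (mod 255):
  after byte 0 (0x1C): sum1=28, sum2=28
  after byte 1 (0x94): sum1=176, sum2=204
  after byte 2 (0xAB): sum1=92, sum2=41
  after byte 3 (0x2A): sum1=134, sum2=175
Checksum = sum2·256 + sum1 = 175·256 + 134 = 44934 = 0xAF86.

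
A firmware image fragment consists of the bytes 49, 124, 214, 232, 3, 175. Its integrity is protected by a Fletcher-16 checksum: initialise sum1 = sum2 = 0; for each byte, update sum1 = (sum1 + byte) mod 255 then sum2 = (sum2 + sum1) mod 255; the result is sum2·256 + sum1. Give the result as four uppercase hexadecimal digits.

Running sums (mod 255):
  after byte 0 (49): sum1=49, sum2=49
  after byte 1 (124): sum1=173, sum2=222
  after byte 2 (214): sum1=132, sum2=99
  after byte 3 (232): sum1=109, sum2=208
  after byte 4 (3): sum1=112, sum2=65
  after byte 5 (175): sum1=32, sum2=97
Checksum = sum2·256 + sum1 = 97·256 + 32 = 24864 = 0x6120.

6120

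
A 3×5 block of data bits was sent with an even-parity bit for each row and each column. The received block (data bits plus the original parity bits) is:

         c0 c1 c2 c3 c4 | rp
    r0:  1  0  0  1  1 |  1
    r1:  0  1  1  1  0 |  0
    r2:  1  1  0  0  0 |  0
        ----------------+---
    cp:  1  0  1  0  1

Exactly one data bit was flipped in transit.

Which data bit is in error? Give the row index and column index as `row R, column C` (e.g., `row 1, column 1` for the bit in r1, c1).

Recompute each row's even parity and compare to rp:
  r0: data parity 1, sent rp 1 → ok
  r1: data parity 1, sent rp 0 → mismatch
  r2: data parity 0, sent rp 0 → ok
Recompute each column's even parity and compare to cp:
  c0: data parity 0, sent cp 1 → mismatch
  c1: data parity 0, sent cp 0 → ok
  c2: data parity 1, sent cp 1 → ok
  c3: data parity 0, sent cp 0 → ok
  c4: data parity 1, sent cp 1 → ok
Exactly one row (r1) and one column (c0) fail → the flipped bit is at their intersection.

row 1, column 0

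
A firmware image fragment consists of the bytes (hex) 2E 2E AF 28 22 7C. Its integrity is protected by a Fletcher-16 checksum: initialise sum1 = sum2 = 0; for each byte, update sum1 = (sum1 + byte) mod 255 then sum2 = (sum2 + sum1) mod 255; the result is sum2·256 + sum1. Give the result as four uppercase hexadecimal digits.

Running sums (mod 255):
  after byte 0 (2E): sum1=46, sum2=46
  after byte 1 (2E): sum1=92, sum2=138
  after byte 2 (AF): sum1=12, sum2=150
  after byte 3 (28): sum1=52, sum2=202
  after byte 4 (22): sum1=86, sum2=33
  after byte 5 (7C): sum1=210, sum2=243
Checksum = sum2·256 + sum1 = 243·256 + 210 = 62418 = 0xF3D2.

F3D2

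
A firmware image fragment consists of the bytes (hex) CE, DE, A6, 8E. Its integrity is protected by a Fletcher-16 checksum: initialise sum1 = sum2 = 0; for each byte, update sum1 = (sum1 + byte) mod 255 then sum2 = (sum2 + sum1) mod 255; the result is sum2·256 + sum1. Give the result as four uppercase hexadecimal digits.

B3E2

Running sums (mod 255):
  after byte 0 (CE): sum1=206, sum2=206
  after byte 1 (DE): sum1=173, sum2=124
  after byte 2 (A6): sum1=84, sum2=208
  after byte 3 (8E): sum1=226, sum2=179
Checksum = sum2·256 + sum1 = 179·256 + 226 = 46050 = 0xB3E2.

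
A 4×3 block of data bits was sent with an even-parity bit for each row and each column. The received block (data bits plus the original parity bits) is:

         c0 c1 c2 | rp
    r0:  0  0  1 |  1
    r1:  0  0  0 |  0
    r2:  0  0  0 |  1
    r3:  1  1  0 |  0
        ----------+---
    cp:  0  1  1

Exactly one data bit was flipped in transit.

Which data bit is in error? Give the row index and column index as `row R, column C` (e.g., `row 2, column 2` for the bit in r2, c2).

Recompute each row's even parity and compare to rp:
  r0: data parity 1, sent rp 1 → ok
  r1: data parity 0, sent rp 0 → ok
  r2: data parity 0, sent rp 1 → mismatch
  r3: data parity 0, sent rp 0 → ok
Recompute each column's even parity and compare to cp:
  c0: data parity 1, sent cp 0 → mismatch
  c1: data parity 1, sent cp 1 → ok
  c2: data parity 1, sent cp 1 → ok
Exactly one row (r2) and one column (c0) fail → the flipped bit is at their intersection.

row 2, column 0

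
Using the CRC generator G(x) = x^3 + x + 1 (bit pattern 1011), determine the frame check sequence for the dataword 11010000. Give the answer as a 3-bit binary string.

Append 3 zeros: 11010000000. Divide by 1011 (XOR where the leading bit is 1):
  pos 0: 1101 XOR 1011 = 0110
  pos 1: 1100 XOR 1011 = 0111
  pos 2: 1110 XOR 1011 = 0101
  pos 3: 1010 XOR 1011 = 0001
  pos 6: 1000 XOR 1011 = 0011
Remainder (last 3 bits) = 110. This is the CRC / FCS.

110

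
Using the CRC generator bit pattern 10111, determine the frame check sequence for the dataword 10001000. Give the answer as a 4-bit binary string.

Append 4 zeros: 100010000000. Divide by 10111 (XOR where the leading bit is 1):
  pos 0: 10001 XOR 10111 = 00110
  pos 2: 11000 XOR 10111 = 01111
  pos 3: 11110 XOR 10111 = 01001
  pos 4: 10010 XOR 10111 = 00101
  pos 6: 10100 XOR 10111 = 00011
Remainder (last 4 bits) = 0110. This is the CRC / FCS.

0110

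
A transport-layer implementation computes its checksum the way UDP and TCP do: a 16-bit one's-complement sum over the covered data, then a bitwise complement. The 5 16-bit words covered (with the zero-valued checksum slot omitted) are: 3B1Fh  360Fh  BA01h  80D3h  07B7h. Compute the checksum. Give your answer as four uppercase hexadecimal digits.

4C45

One's-complement addition (fold any carry out of bit 15 back into bit 0):
  0x3B1F + 0x360F = 0x0712E
  0x712E + 0xBA01 = 0x12B2F → wrap carry → 0x2B30
  0x2B30 + 0x80D3 = 0x0AC03
  0xAC03 + 0x07B7 = 0x0B3BA
One's-complement sum = 0xB3BA.
Checksum = ~0xB3BA & 0xFFFF = 0x4C45.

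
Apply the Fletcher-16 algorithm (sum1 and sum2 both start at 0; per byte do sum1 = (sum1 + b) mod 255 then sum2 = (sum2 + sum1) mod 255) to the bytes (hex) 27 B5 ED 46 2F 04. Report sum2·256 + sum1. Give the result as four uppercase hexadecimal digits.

6444

Running sums (mod 255):
  after byte 0 (27): sum1=39, sum2=39
  after byte 1 (B5): sum1=220, sum2=4
  after byte 2 (ED): sum1=202, sum2=206
  after byte 3 (46): sum1=17, sum2=223
  after byte 4 (2F): sum1=64, sum2=32
  after byte 5 (04): sum1=68, sum2=100
Checksum = sum2·256 + sum1 = 100·256 + 68 = 25668 = 0x6444.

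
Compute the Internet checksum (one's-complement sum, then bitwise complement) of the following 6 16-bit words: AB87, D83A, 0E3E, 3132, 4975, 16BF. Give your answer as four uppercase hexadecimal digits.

One's-complement addition (fold any carry out of bit 15 back into bit 0):
  0xAB87 + 0xD83A = 0x183C1 → wrap carry → 0x83C2
  0x83C2 + 0x0E3E = 0x09200
  0x9200 + 0x3132 = 0x0C332
  0xC332 + 0x4975 = 0x10CA7 → wrap carry → 0x0CA8
  0x0CA8 + 0x16BF = 0x02367
One's-complement sum = 0x2367.
Checksum = ~0x2367 & 0xFFFF = 0xDC98.

DC98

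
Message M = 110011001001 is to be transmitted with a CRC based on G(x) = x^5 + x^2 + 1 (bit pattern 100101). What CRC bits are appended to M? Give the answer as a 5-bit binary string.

Append 5 zeros: 11001100100100000. Divide by 100101 (XOR where the leading bit is 1):
  pos 0: 110011 XOR 100101 = 010110
  pos 1: 101100 XOR 100101 = 001001
  pos 3: 100101 XOR 100101 = 000000
  pos 11: 100000 XOR 100101 = 000101
Remainder (last 5 bits) = 00101. This is the CRC / FCS.

00101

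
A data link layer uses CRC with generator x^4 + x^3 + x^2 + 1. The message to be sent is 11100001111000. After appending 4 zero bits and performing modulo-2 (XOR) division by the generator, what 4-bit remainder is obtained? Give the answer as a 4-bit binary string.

0001

Append 4 zeros: 111000011110000000. Divide by 11101 (XOR where the leading bit is 1):
  pos 0: 11100 XOR 11101 = 00001
  pos 4: 10011 XOR 11101 = 01110
  pos 5: 11101 XOR 11101 = 00000
  pos 10: 10000 XOR 11101 = 01101
  pos 11: 11010 XOR 11101 = 00111
  pos 13: 11100 XOR 11101 = 00001
Remainder (last 4 bits) = 0001. This is the CRC / FCS.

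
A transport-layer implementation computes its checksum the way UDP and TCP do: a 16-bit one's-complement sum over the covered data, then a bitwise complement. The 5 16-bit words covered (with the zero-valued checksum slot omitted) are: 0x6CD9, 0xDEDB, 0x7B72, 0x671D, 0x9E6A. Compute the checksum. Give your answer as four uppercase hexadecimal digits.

3350

One's-complement addition (fold any carry out of bit 15 back into bit 0):
  0x6CD9 + 0xDEDB = 0x14BB4 → wrap carry → 0x4BB5
  0x4BB5 + 0x7B72 = 0x0C727
  0xC727 + 0x671D = 0x12E44 → wrap carry → 0x2E45
  0x2E45 + 0x9E6A = 0x0CCAF
One's-complement sum = 0xCCAF.
Checksum = ~0xCCAF & 0xFFFF = 0x3350.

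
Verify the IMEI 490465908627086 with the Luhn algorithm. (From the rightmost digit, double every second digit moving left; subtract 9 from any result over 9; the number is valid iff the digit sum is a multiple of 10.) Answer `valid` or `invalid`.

invalid

From the right, keep odd positions and double even positions (subtract 9 from any doubled value over 9):
  doubled (positions 2,4,...): 7 5 3 0 1 8 9 → sum 33
  kept (positions 1,3,...): 6 0 2 8 9 6 0 4 → sum 35
Total = 68.
68 mod 10 = 8, so the number is invalid.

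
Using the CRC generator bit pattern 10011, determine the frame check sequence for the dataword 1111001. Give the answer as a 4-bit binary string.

0000

Append 4 zeros: 11110010000. Divide by 10011 (XOR where the leading bit is 1):
  pos 0: 11110 XOR 10011 = 01101
  pos 1: 11010 XOR 10011 = 01001
  pos 2: 10011 XOR 10011 = 00000
Remainder (last 4 bits) = 0000. This is the CRC / FCS.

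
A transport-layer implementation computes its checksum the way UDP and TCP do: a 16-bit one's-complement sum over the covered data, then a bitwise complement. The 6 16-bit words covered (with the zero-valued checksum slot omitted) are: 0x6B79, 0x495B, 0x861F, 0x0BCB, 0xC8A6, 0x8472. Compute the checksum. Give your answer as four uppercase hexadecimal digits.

One's-complement addition (fold any carry out of bit 15 back into bit 0):
  0x6B79 + 0x495B = 0x0B4D4
  0xB4D4 + 0x861F = 0x13AF3 → wrap carry → 0x3AF4
  0x3AF4 + 0x0BCB = 0x046BF
  0x46BF + 0xC8A6 = 0x10F65 → wrap carry → 0x0F66
  0x0F66 + 0x8472 = 0x093D8
One's-complement sum = 0x93D8.
Checksum = ~0x93D8 & 0xFFFF = 0x6C27.

6C27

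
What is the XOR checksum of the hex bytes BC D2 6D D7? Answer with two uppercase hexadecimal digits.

XOR the bytes together:
  start with 0xBC
  0xBC ⊕ 0xD2 = 0x6E
  0x6E ⊕ 0x6D = 0x03
  0x03 ⊕ 0xD7 = 0xD4

D4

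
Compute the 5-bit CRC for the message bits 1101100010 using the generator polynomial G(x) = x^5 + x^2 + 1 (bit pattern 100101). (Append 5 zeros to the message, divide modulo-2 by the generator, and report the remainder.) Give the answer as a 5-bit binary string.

11101

Append 5 zeros: 110110001000000. Divide by 100101 (XOR where the leading bit is 1):
  pos 0: 110110 XOR 100101 = 010011
  pos 1: 100110 XOR 100101 = 000011
  pos 5: 110100 XOR 100101 = 010001
  pos 6: 100010 XOR 100101 = 000111
  pos 9: 111000 XOR 100101 = 011101
Remainder (last 5 bits) = 11101. This is the CRC / FCS.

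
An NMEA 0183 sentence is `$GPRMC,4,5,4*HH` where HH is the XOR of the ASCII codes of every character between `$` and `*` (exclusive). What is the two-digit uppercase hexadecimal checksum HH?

52

XOR the ASCII codes of the payload characters:
  'G' = 0x47 → acc = 0x47
  'P' = 0x50 → acc = 0x17
  'R' = 0x52 → acc = 0x45
  'M' = 0x4D → acc = 0x08
  'C' = 0x43 → acc = 0x4B
  ',' = 0x2C → acc = 0x67
  '4' = 0x34 → acc = 0x53
  ',' = 0x2C → acc = 0x7F
  '5' = 0x35 → acc = 0x4A
  ',' = 0x2C → acc = 0x66
  '4' = 0x34 → acc = 0x52
Checksum = 0x52.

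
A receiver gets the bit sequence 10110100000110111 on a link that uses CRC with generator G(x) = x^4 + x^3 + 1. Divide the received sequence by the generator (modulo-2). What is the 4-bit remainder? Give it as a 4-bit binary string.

Modulo-2 division of 10110100000110111 by 11001:
  pos 0: 10110 XOR 11001 = 01111
  pos 1: 11111 XOR 11001 = 00110
  pos 3: 11000 XOR 11001 = 00001
  pos 7: 10001 XOR 11001 = 01000
  pos 8: 10001 XOR 11001 = 01000
  pos 9: 10000 XOR 11001 = 01001
  pos 10: 10011 XOR 11001 = 01010
  pos 11: 10101 XOR 11001 = 01100
  pos 12: 11001 XOR 11001 = 00000
Remainder = 0000 (zero — the frame passes the CRC check).

0000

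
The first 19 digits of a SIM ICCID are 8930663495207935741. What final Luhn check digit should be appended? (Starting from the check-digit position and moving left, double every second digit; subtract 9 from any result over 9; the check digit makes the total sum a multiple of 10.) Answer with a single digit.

5

Partial digits right→left: 1 4 7 5 3 9 7 0 2 5 9 4 3 6 6 0 3 9 8
Double every second digit counting from the check-digit position (so the 1st, 3rd, 5th, ... of the partial from the right).
  doubled (with −9 where >9): 2 5 6 5 4 9 6 3 6 7 → sum 53
  kept as-is: 4 5 9 0 5 4 6 0 9 → sum 42
Total = 53 + 42 = 95.
Check digit = (10 − (95 mod 10)) mod 10 = 5.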